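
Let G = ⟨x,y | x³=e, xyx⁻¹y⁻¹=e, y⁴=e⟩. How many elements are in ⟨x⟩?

|⟨x⟩| equals the order of x. Compute successive powers until reaching e:
  x¹ = x, x² = x², x³ = e.
The smallest positive k with xᵏ = e is 3, so |⟨x⟩| = 3.

Answer: 3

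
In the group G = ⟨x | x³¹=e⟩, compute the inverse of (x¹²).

The order of (x¹²) is 31 (smallest k with (x¹²)ᵏ = e), so (x¹²)⁻¹ = (x¹²)³⁰ = x¹⁹.
Check: (x¹²) · (x¹⁹) → (x¹²) · x¹⁹ = e, giving e as required.

Answer: x¹⁹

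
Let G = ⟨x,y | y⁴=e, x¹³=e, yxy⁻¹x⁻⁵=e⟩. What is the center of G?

An element z ∈ Z(G) iff z commutes with every generator.
For example e is central: e·x = x = x·e; e·y = y = y·e.
Whereas x ∉ Z(G) since x·y = xy ≠ x⁵y = y·x.
Checking each of the 52 elements this way gives Z(G) = {e}, of order 1.

Answer: {e}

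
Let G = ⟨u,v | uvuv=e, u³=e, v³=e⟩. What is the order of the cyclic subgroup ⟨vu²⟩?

|⟨vu²⟩| equals the order of vu². Compute successive powers until reaching e:
  (vu²)¹ = vu², (vu²)² = uv², (vu²)³ = e.
The smallest positive k with (vu²)ᵏ = e is 3, so |⟨vu²⟩| = 3.

Answer: 3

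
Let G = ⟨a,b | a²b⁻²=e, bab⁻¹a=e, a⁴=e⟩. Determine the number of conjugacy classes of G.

The conjugacy classes (representative and size) are:
  [e] (size 1), [a³] (size 2), [a²] (size 1), [b⁻¹] (size 2), [ab] (size 2).
Class equation: 1 + 2 + 1 + 2 + 2 = 8 = |G|. So G has 5 conjugacy classes.

Answer: 5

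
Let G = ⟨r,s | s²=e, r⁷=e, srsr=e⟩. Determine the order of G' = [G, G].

G' = [G, G] is generated by all commutators. The generator-pair commutators are: [r, s] = r².
The subgroup they normally generate is {e, r, r², r³, r⁴, r⁵, r⁶}, of order 7.
Check: |G/G'| = 14/7 = 2 is the order of the abelianisation.

Answer: 7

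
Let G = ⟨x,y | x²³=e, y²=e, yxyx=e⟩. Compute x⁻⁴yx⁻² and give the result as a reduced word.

Multiply left to right, reducing at each step:
  (x¹⁹) · y = x¹⁹y
  (x¹⁹y) · x⁻² = x²¹y

Answer: x²¹y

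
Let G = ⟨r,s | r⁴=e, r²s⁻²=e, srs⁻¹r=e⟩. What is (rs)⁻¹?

The order of (rs) is 4 (smallest k with (rs)ᵏ = e), so (rs)⁻¹ = (rs)³ = rs⁻¹.
Check: (rs) · (rs⁻¹) → (rs) · r = s;   s · s⁻¹ = e, giving e as required.

Answer: rs⁻¹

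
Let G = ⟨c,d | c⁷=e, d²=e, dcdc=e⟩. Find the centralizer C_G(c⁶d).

⟨c⁶d⟩ ⊆ C_G(c⁶d) since powers of c⁶d commute with c⁶d; so |C_G(c⁶d)| ≥ |⟨c⁶d⟩| = 2.
By orbit–stabilizer, |C_G(c⁶d)| = |G| / |conj. class of c⁶d| = 14 / 7 = 2.
The 2 elements commuting with c⁶d are {e, c⁶d}.

Answer: {e, c⁶d}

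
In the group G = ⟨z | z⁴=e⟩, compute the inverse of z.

The order of z is 4 (smallest k with zᵏ = e), so z⁻¹ = z³ = z³.
Check: z · (z³) → z · z³ = e, giving e as required.

Answer: z³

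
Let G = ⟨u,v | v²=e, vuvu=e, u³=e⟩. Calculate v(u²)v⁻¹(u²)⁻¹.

[v, (u²)] = v·(u²)·v⁻¹·(u²)⁻¹.
  v · (u²) = uv
  (uv) · v = u
  u · u = u²

Answer: u²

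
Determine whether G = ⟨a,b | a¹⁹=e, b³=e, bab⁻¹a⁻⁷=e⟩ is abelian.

a·b = ab but b·a = a⁷b, so a·b ≠ b·a and G is not abelian.

Answer: No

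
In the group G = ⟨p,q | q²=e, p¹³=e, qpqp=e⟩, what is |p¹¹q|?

Compute successive powers until reaching e:
  (p¹¹q)¹ = p¹¹q, (p¹¹q)² = e.
The smallest positive k with (p¹¹q)ᵏ = e is 2.

Answer: 2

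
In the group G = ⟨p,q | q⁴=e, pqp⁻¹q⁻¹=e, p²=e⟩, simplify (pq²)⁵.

Compute successive powers of (pq²), reducing at each step:
  (pq²)²: (pq²) · p = q²;   (q²) · q² = e
  (pq²)³: e · p = p;   p · q² = pq²
  (pq²)⁴: (pq²) · p = q²;   (q²) · q² = e
  (pq²)⁵: e · p = p;   p · q² = pq²

Answer: pq²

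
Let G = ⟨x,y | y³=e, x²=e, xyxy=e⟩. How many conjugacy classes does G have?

The conjugacy classes (representative and size) are:
  [e] (size 1), [xy²] (size 3), [y²] (size 2).
Class equation: 1 + 3 + 2 = 6 = |G|. So G has 3 conjugacy classes.

Answer: 3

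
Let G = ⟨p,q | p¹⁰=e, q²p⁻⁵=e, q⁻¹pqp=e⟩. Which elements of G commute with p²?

⟨p²⟩ ⊆ C_G(p²) since powers of p² commute with p²; so |C_G(p²)| ≥ |⟨p²⟩| = 5.
By orbit–stabilizer, |C_G(p²)| = |G| / |conj. class of p²| = 20 / 2 = 10.
The 10 elements commuting with p² are {e, p, p², p³, p⁴, p⁵, p⁶, p⁷, p⁸, p⁹}.

Answer: {e, p, p², p³, p⁴, p⁵, p⁶, p⁷, p⁸, p⁹}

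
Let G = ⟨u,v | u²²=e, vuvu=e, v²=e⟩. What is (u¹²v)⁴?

Compute successive powers of (u¹²v), reducing at each step:
  (u¹²v)²: (u¹²v) · u¹² = v;   v · v = e
  (u¹²v)³: e · u¹² = u¹²;   (u¹²) · v = u¹²v
  (u¹²v)⁴: (u¹²v) · u¹² = v;   v · v = e

Answer: e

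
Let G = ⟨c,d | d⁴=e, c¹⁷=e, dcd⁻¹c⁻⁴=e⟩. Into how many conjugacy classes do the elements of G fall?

The conjugacy classes (representative and size) are:
  [e] (size 1), [c⁴] (size 4), [c²] (size 4), [c⁵] (size 4), [c¹¹] (size 4), [c⁷d] (size 17), [c³d²] (size 17), [c⁹d³] (size 17).
Class equation: 1 + 4 + 4 + 4 + 4 + 17 + 17 + 17 = 68 = |G|. So G has 8 conjugacy classes.

Answer: 8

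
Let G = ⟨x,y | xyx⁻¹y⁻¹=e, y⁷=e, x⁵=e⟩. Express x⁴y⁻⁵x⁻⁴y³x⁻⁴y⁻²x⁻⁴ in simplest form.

Multiply left to right, reducing at each step:
  (x⁴) · y⁻⁵ = x⁴y²
  (x⁴y²) · x⁻⁴ = y²
  (y²) · y³ = y⁵
  (y⁵) · x⁻⁴ = xy⁵
  (xy⁵) · y⁻² = xy³
  (xy³) · x⁻⁴ = x²y³

Answer: x²y³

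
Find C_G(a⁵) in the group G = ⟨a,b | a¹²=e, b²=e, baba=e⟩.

⟨a⁵⟩ ⊆ C_G(a⁵) since powers of a⁵ commute with a⁵; so |C_G(a⁵)| ≥ |⟨a⁵⟩| = 12.
By orbit–stabilizer, |C_G(a⁵)| = |G| / |conj. class of a⁵| = 24 / 2 = 12.
The 12 elements commuting with a⁵ are {e, a, a², a³, a⁴, a⁵, a⁶, a⁷, a⁸, a⁹, a¹⁰, a¹¹}.

Answer: {e, a, a², a³, a⁴, a⁵, a⁶, a⁷, a⁸, a⁹, a¹⁰, a¹¹}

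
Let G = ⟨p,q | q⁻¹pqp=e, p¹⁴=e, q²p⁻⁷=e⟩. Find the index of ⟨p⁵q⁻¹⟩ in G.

First find ord(p⁵q⁻¹) by computing successive powers:
  (p⁵q⁻¹)¹ = p⁵q⁻¹, (p⁵q⁻¹)² = p⁷, (p⁵q⁻¹)³ = p⁵q, (p⁵q⁻¹)⁴ = e.
So |⟨p⁵q⁻¹⟩| = ord(p⁵q⁻¹) = 4. With |G| = 28, by Lagrange [G : ⟨p⁵q⁻¹⟩] = 28/4 = 7.

Answer: 7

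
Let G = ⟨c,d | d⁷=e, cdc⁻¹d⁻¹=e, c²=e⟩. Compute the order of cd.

Compute successive powers until reaching e:
  (cd)¹ = cd, (cd)² = d², (cd)³ = cd³, (cd)⁴ = d⁴, (cd)⁵ = cd⁵, (cd)⁶ = d⁶, (cd)⁷ = c, (cd)⁸ = d, (cd)⁹ = cd², (cd)¹⁰ = d³, (cd)¹¹ = cd⁴, (cd)¹² = d⁵, (cd)¹³ = cd⁶, (cd)¹⁴ = e.
The smallest positive k with (cd)ᵏ = e is 14.

Answer: 14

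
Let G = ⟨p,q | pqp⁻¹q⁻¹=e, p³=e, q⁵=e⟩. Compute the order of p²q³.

Compute successive powers until reaching e:
  (p²q³)¹ = p²q³, (p²q³)² = pq, (p²q³)³ = q⁴, (p²q³)⁴ = p²q², (p²q³)⁵ = p, (p²q³)⁶ = q³, (p²q³)⁷ = p²q, (p²q³)⁸ = pq⁴, (p²q³)⁹ = q², (p²q³)¹⁰ = p², (p²q³)¹¹ = pq³, (p²q³)¹² = q, (p²q³)¹³ = p²q⁴, (p²q³)¹⁴ = pq², (p²q³)¹⁵ = e.
The smallest positive k with (p²q³)ᵏ = e is 15.

Answer: 15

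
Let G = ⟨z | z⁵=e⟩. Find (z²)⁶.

Compute successive powers of (z²), reducing at each step:
  (z²)²: (z²) · z² = z⁴
  (z²)³: (z⁴) · z² = z
  (z²)⁴: z · z² = z³
  (z²)⁵: (z³) · z² = e
  (z²)⁶: e · z² = z²

Answer: z²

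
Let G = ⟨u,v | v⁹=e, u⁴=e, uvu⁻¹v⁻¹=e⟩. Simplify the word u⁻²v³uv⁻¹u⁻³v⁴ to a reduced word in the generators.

Multiply left to right, reducing at each step:
  (u²) · v³ = u²v³
  (u²v³) · u = u³v³
  (u³v³) · v⁻¹ = u³v²
  (u³v²) · u⁻³ = v²
  (v²) · v⁴ = v⁶

Answer: v⁶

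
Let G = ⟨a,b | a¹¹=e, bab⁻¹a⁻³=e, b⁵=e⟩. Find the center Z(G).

An element z ∈ Z(G) iff z commutes with every generator.
For example e is central: e·a = a = a·e; e·b = b = b·e.
Whereas a ∉ Z(G) since a·b = ab ≠ a³b = b·a.
Checking each of the 55 elements this way gives Z(G) = {e}, of order 1.

Answer: {e}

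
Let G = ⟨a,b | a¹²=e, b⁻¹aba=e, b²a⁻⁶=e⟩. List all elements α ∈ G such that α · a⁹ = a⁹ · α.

⟨a⁹⟩ ⊆ C_G(a⁹) since powers of a⁹ commute with a⁹; so |C_G(a⁹)| ≥ |⟨a⁹⟩| = 4.
By orbit–stabilizer, |C_G(a⁹)| = |G| / |conj. class of a⁹| = 24 / 2 = 12.
The 12 elements commuting with a⁹ are {e, a, a², a³, a⁴, a⁵, a⁶, a⁷, a⁸, a⁹, a¹⁰, a¹¹}.

Answer: {e, a, a², a³, a⁴, a⁵, a⁶, a⁷, a⁸, a⁹, a¹⁰, a¹¹}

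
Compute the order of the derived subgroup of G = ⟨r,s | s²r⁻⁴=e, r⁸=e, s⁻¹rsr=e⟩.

G' = [G, G] is generated by all commutators. The generator-pair commutators are: [r, s] = r².
The subgroup they normally generate is {e, r², r⁴, r⁶}, of order 4.
Check: |G/G'| = 16/4 = 4 is the order of the abelianisation.

Answer: 4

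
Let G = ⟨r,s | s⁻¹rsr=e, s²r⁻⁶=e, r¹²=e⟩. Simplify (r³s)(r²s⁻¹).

Compute (r³s) · (r²s⁻¹) by multiplying left to right and reducing via the relations at each step:
  (r³s) · r² = rs
  (rs) · s⁻¹ = r

Answer: r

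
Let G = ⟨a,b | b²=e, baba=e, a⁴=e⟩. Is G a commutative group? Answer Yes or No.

a·b = ab but b·a = a³b, so a·b ≠ b·a and G is not abelian.

Answer: No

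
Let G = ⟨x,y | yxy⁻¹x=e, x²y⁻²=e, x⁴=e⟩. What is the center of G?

An element z ∈ Z(G) iff z commutes with every generator.
For example x² is central: (x²)·x = x³ = x·(x²); (x²)·y = y⁻¹ = y·(x²).
Whereas x ∉ Z(G) since x·y = xy ≠ xy⁻¹ = y·x.
Checking each of the 8 elements this way gives Z(G) = {e, x²}, of order 2.

Answer: {e, x²}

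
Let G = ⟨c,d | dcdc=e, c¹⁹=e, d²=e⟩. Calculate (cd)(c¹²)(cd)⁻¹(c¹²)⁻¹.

[(cd), (c¹²)] = (cd)·(c¹²)·(cd)⁻¹·(c¹²)⁻¹.
  (cd) · (c¹²) = c⁸d
  (c⁸d) · (cd) = c⁷
  (c⁷) · (c⁷) = c¹⁴

Answer: c¹⁴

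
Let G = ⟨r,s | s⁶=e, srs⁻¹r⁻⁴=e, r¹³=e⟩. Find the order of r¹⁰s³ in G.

Compute successive powers until reaching e:
  (r¹⁰s³)¹ = r¹⁰s³, (r¹⁰s³)² = e.
The smallest positive k with (r¹⁰s³)ᵏ = e is 2.

Answer: 2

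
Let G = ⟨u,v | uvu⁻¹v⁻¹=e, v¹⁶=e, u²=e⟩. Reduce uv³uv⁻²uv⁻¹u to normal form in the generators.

Multiply left to right, reducing at each step:
  u · v³ = uv³
  (uv³) · u = v³
  (v³) · v⁻² = v
  v · u = uv
  (uv) · v⁻¹ = u
  u · u = e

Answer: e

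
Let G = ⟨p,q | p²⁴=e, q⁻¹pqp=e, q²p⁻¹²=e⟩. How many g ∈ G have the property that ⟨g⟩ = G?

⟨g⟩ = G would require ord(g) = |G| = 48, but the maximum element order in G is 24 < 48. So G is not cyclic and no single element generates it: the count is 0.

Answer: 0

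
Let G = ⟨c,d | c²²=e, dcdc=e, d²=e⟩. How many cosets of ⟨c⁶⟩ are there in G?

First find ord(c⁶) by computing successive powers:
  (c⁶)¹ = c⁶, (c⁶)² = c¹², (c⁶)³ = c¹⁸, (c⁶)⁴ = c², (c⁶)⁵ = c⁸, (c⁶)⁶ = c¹⁴, (c⁶)⁷ = c²⁰, (c⁶)⁸ = c⁴, (c⁶)⁹ = c¹⁰, (c⁶)¹⁰ = c¹⁶, (c⁶)¹¹ = e.
So |⟨c⁶⟩| = ord(c⁶) = 11. With |G| = 44, by Lagrange [G : ⟨c⁶⟩] = 44/11 = 4.

Answer: 4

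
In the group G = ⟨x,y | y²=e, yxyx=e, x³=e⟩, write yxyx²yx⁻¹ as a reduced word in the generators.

Multiply left to right, reducing at each step:
  y · x = x²y
  (x²y) · y = x²
  (x²) · x² = x
  x · y = xy
  (xy) · x⁻¹ = x²y

Answer: x²y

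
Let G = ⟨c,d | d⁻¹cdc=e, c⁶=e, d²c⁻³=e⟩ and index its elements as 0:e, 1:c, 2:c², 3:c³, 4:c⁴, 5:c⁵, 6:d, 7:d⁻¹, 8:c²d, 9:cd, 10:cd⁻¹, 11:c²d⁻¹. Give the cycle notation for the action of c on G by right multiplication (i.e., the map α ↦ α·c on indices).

(0 1 2 3 4 5)(6 11 10 7 8 9)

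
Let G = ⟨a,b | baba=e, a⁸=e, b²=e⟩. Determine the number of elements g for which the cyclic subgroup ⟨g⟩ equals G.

⟨g⟩ = G would require ord(g) = |G| = 16, but the maximum element order in G is 8 < 16. So G is not cyclic and no single element generates it: the count is 0.

Answer: 0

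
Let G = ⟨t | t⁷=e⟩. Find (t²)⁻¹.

The order of (t²) is 7 (smallest k with (t²)ᵏ = e), so (t²)⁻¹ = (t²)⁶ = t⁵.
Check: (t²) · (t⁵) → (t²) · t⁵ = e, giving e as required.

Answer: t⁵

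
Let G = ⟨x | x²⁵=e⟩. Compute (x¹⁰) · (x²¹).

Compute (x¹⁰) · (x²¹) by multiplying left to right and reducing via the relations at each step:
  (x¹⁰) · x²¹ = x⁶

Answer: x⁶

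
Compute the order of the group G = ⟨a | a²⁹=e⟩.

G is generated by a single element, so G is cyclic. The relator gives a²⁹ = e and no smaller power is forced to be e, so the 29 powers {a, e, a², a³, a⁴, a⁵, a⁶, a⁷, a⁸, a⁹, a²², a²³, a²¹, a²⁰, a²⁴, a²⁵, a²⁶, a²⁷, a²⁸, a¹², a¹³, a¹¹, a¹⁰, a¹⁴, a¹⁵, a¹⁶, a¹⁷, a¹⁸, a¹⁹} are distinct. Hence |G| = 29.

Answer: 29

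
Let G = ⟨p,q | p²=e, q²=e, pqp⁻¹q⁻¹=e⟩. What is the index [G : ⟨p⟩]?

First find ord(p) by computing successive powers:
  p¹ = p, p² = e.
So |⟨p⟩| = ord(p) = 2. With |G| = 4, by Lagrange [G : ⟨p⟩] = 4/2 = 2.

Answer: 2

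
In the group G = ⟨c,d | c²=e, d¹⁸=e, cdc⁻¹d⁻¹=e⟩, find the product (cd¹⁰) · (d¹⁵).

Compute (cd¹⁰) · (d¹⁵) by multiplying left to right and reducing via the relations at each step:
  (cd¹⁰) · d¹⁵ = cd⁷

Answer: cd⁷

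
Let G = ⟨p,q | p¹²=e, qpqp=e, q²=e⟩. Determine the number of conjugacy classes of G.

The conjugacy classes (representative and size) are:
  [e] (size 1), [p¹¹] (size 2), [p²] (size 2), [p⁹] (size 2), [p⁴] (size 2), [p⁵] (size 2), [p⁶] (size 1), [q] (size 6), [pq] (size 6).
Class equation: 1 + 2 + 2 + 2 + 2 + 2 + 1 + 6 + 6 = 24 = |G|. So G has 9 conjugacy classes.

Answer: 9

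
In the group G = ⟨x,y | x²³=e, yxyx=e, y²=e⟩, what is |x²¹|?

Compute successive powers until reaching e:
  (x²¹)¹ = x²¹, (x²¹)² = x¹⁹, (x²¹)³ = x¹⁷, (x²¹)⁴ = x¹⁵, (x²¹)⁵ = x¹³, (x²¹)⁶ = x¹¹, (x²¹)⁷ = x⁹, (x²¹)⁸ = x⁷, (x²¹)⁹ = x⁵, (x²¹)¹⁰ = x³, (x²¹)¹¹ = x, (x²¹)¹² = x²², (x²¹)¹³ = x²⁰, (x²¹)¹⁴ = x¹⁸, (x²¹)¹⁵ = x¹⁶, (x²¹)¹⁶ = x¹⁴, (x²¹)¹⁷ = x¹², (x²¹)¹⁸ = x¹⁰, (x²¹)¹⁹ = x⁸, (x²¹)²⁰ = x⁶, (x²¹)²¹ = x⁴, (x²¹)²² = x², (x²¹)²³ = e.
The smallest positive k with (x²¹)ᵏ = e is 23.

Answer: 23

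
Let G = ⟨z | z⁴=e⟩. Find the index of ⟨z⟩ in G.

First find ord(z) by computing successive powers:
  z¹ = z, z² = z², z³ = z³, z⁴ = e.
So |⟨z⟩| = ord(z) = 4. With |G| = 4, by Lagrange [G : ⟨z⟩] = 4/4 = 1.

Answer: 1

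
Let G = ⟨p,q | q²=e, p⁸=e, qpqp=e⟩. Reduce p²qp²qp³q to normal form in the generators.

Multiply left to right, reducing at each step:
  (p²) · q = p²q
  (p²q) · p² = q
  q · q = e
  e · p³ = p³
  (p³) · q = p³q

Answer: p³q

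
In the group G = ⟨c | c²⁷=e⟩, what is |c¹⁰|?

Compute successive powers until reaching e:
  (c¹⁰)¹ = c¹⁰, (c¹⁰)² = c²⁰, (c¹⁰)³ = c³, (c¹⁰)⁴ = c¹³, (c¹⁰)⁵ = c²³, (c¹⁰)⁶ = c⁶, (c¹⁰)⁷ = c¹⁶, (c¹⁰)⁸ = c²⁶, (c¹⁰)⁹ = c⁹, (c¹⁰)¹⁰ = c¹⁹, (c¹⁰)¹¹ = c², (c¹⁰)¹² = c¹², (c¹⁰)¹³ = c²², (c¹⁰)¹⁴ = c⁵, (c¹⁰)¹⁵ = c¹⁵, (c¹⁰)¹⁶ = c²⁵, (c¹⁰)¹⁷ = c⁸, (c¹⁰)¹⁸ = c¹⁸, (c¹⁰)¹⁹ = c, (c¹⁰)²⁰ = c¹¹, (c¹⁰)²¹ = c²¹, (c¹⁰)²² = c⁴, (c¹⁰)²³ = c¹⁴, (c¹⁰)²⁴ = c²⁴, (c¹⁰)²⁵ = c⁷, (c¹⁰)²⁶ = c¹⁷, (c¹⁰)²⁷ = e.
The smallest positive k with (c¹⁰)ᵏ = e is 27.

Answer: 27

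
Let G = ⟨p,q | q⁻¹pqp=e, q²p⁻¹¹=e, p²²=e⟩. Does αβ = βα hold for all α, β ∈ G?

p·q = pq but q·p = p¹⁰q⁻¹, so p·q ≠ q·p and G is not abelian.

Answer: No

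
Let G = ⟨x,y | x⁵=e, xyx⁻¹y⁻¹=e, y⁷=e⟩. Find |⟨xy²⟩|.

|⟨xy²⟩| equals the order of xy². Compute successive powers until reaching e:
  (xy²)¹ = xy², (xy²)² = x²y⁴, (xy²)³ = x³y⁶, (xy²)⁴ = x⁴y, (xy²)⁵ = y³, (xy²)⁶ = xy⁵, (xy²)⁷ = x², (xy²)⁸ = x³y², (xy²)⁹ = x⁴y⁴, (xy²)¹⁰ = y⁶, (xy²)¹¹ = xy, (xy²)¹² = x²y³, (xy²)¹³ = x³y⁵, (xy²)¹⁴ = x⁴, (xy²)¹⁵ = y², (xy²)¹⁶ = xy⁴, (xy²)¹⁷ = x²y⁶, (xy²)¹⁸ = x³y, (xy²)¹⁹ = x⁴y³, (xy²)²⁰ = y⁵, (xy²)²¹ = x, (xy²)²² = x²y², (xy²)²³ = x³y⁴, (xy²)²⁴ = x⁴y⁶, (xy²)²⁵ = y, (xy²)²⁶ = xy³, (xy²)²⁷ = x²y⁵, (xy²)²⁸ = x³, (xy²)²⁹ = x⁴y², (xy²)³⁰ = y⁴, (xy²)³¹ = xy⁶, (xy²)³² = x²y, (xy²)³³ = x³y³, (xy²)³⁴ = x⁴y⁵, (xy²)³⁵ = e.
The smallest positive k with (xy²)ᵏ = e is 35, so |⟨xy²⟩| = 35.

Answer: 35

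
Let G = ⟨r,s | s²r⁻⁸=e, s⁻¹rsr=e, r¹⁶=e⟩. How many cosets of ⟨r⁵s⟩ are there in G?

First find ord(r⁵s) by computing successive powers:
  (r⁵s)¹ = r⁵s, (r⁵s)² = r⁸, (r⁵s)³ = r⁵s⁻¹, (r⁵s)⁴ = e.
So |⟨r⁵s⟩| = ord(r⁵s) = 4. With |G| = 32, by Lagrange [G : ⟨r⁵s⟩] = 32/4 = 8.

Answer: 8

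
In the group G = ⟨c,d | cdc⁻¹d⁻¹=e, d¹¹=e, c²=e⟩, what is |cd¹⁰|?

Compute successive powers until reaching e:
  (cd¹⁰)¹ = cd¹⁰, (cd¹⁰)² = d⁹, (cd¹⁰)³ = cd⁸, (cd¹⁰)⁴ = d⁷, (cd¹⁰)⁵ = cd⁶, (cd¹⁰)⁶ = d⁵, (cd¹⁰)⁷ = cd⁴, (cd¹⁰)⁸ = d³, (cd¹⁰)⁹ = cd², (cd¹⁰)¹⁰ = d, (cd¹⁰)¹¹ = c, (cd¹⁰)¹² = d¹⁰, (cd¹⁰)¹³ = cd⁹, (cd¹⁰)¹⁴ = d⁸, (cd¹⁰)¹⁵ = cd⁷, (cd¹⁰)¹⁶ = d⁶, (cd¹⁰)¹⁷ = cd⁵, (cd¹⁰)¹⁸ = d⁴, (cd¹⁰)¹⁹ = cd³, (cd¹⁰)²⁰ = d², (cd¹⁰)²¹ = cd, (cd¹⁰)²² = e.
The smallest positive k with (cd¹⁰)ᵏ = e is 22.

Answer: 22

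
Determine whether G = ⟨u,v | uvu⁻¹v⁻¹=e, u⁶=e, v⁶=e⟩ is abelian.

Each pair of generators commutes: u·v = uv = v·u. Since the generators pairwise commute, every element of G commutes with every other, so G is abelian.

Answer: Yes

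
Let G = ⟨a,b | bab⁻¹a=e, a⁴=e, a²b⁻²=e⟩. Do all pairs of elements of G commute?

a·b = ab but b·a = ab⁻¹, so a·b ≠ b·a and G is not abelian.

Answer: No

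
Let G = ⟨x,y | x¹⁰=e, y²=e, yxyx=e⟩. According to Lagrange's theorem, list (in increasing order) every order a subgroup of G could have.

|G| = 20 = 2² · 5. By Lagrange's theorem the order of any subgroup divides 20; the divisors of 20 are 1, 2, 4, 5, 10, 20.

Answer: 1, 2, 4, 5, 10, 20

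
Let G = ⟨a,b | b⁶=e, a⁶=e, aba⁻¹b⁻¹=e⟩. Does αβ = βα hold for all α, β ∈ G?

Each pair of generators commutes: a·b = ab = b·a. Since the generators pairwise commute, every element of G commutes with every other, so G is abelian.

Answer: Yes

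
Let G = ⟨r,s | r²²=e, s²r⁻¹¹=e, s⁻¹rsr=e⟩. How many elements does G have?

Enumerate words in the generators, reducing via the relations: the distinct elements are
  {e, r, s, rs, r², r³, r⁴, r⁵, r⁶, r⁷, r⁸, r⁹, r²s, r²¹, r²⁰, r³s, r¹², r¹³, r¹¹, r¹⁰, r¹⁴, r¹⁵, r¹⁶, r¹⁷, r¹⁸, r¹⁹, r⁴s, r⁵s, r⁶s, r⁷s, r⁸s, r⁹s, s⁻¹, rs⁻¹, r¹⁰s, r²s⁻¹, r³s⁻¹, r⁴s⁻¹, r⁵s⁻¹, r⁶s⁻¹, r⁷s⁻¹, r⁸s⁻¹, r⁹s⁻¹, r¹⁰s⁻¹}.
No further products give new elements, so |G| = 44.

Answer: 44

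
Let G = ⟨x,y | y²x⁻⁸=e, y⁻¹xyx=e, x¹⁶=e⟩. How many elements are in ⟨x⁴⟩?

|⟨x⁴⟩| equals the order of x⁴. Compute successive powers until reaching e:
  (x⁴)¹ = x⁴, (x⁴)² = x⁸, (x⁴)³ = x¹², (x⁴)⁴ = e.
The smallest positive k with (x⁴)ᵏ = e is 4, so |⟨x⁴⟩| = 4.

Answer: 4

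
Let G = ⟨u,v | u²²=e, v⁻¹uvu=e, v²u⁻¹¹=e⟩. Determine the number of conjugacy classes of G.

The conjugacy classes (representative and size) are:
  [e] (size 1), [u²¹] (size 2), [u²] (size 2), [u³] (size 2), [u¹⁸] (size 2), [u¹⁷] (size 2), [u⁶] (size 2), [u⁷] (size 2), [u⁸] (size 2), [u¹³] (size 2), [u¹²] (size 2), [u¹¹] (size 1), [u¹⁰v] (size 11), [u⁷v] (size 11).
Class equation: 1 + 2 + 2 + 2 + 2 + 2 + 2 + 2 + 2 + 2 + 2 + 1 + 11 + 11 = 44 = |G|. So G has 14 conjugacy classes.

Answer: 14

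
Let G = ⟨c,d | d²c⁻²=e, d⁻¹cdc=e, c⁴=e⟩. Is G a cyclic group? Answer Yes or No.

Every cyclic group is abelian. But c·d = cd while d·c = cd⁻¹, so c·d ≠ d·c and G is not abelian. Hence G is not cyclic.

Answer: No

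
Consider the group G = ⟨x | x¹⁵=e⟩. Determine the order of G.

G is generated by a single element, so G is cyclic. The relator gives x¹⁵ = e and no smaller power is forced to be e, so the 15 powers {e, x, x², x³, x⁴, x⁵, x⁶, x⁷, x⁸, x⁹, x¹², x¹³, x¹¹, x¹⁰, x¹⁴} are distinct. Hence |G| = 15.

Answer: 15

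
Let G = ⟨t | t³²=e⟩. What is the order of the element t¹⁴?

Compute successive powers until reaching e:
  (t¹⁴)¹ = t¹⁴, (t¹⁴)² = t²⁸, (t¹⁴)³ = t¹⁰, (t¹⁴)⁴ = t²⁴, (t¹⁴)⁵ = t⁶, (t¹⁴)⁶ = t²⁰, (t¹⁴)⁷ = t², (t¹⁴)⁸ = t¹⁶, (t¹⁴)⁹ = t³⁰, (t¹⁴)¹⁰ = t¹², (t¹⁴)¹¹ = t²⁶, (t¹⁴)¹² = t⁸, (t¹⁴)¹³ = t²², (t¹⁴)¹⁴ = t⁴, (t¹⁴)¹⁵ = t¹⁸, (t¹⁴)¹⁶ = e.
The smallest positive k with (t¹⁴)ᵏ = e is 16.

Answer: 16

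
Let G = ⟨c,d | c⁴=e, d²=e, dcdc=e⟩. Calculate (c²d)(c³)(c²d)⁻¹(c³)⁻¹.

[(c²d), (c³)] = (c²d)·(c³)·(c²d)⁻¹·(c³)⁻¹.
  (c²d) · (c³) = c³d
  (c³d) · (c²d) = c
  c · c = c²

Answer: c²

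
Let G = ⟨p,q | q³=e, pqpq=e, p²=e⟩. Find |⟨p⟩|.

|⟨p⟩| equals the order of p. Compute successive powers until reaching e:
  p¹ = p, p² = e.
The smallest positive k with pᵏ = e is 2, so |⟨p⟩| = 2.

Answer: 2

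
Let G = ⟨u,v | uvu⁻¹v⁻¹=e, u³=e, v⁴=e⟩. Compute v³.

Compute successive powers of v, reducing at each step:
  v²: v · v = v²
  v³: (v²) · v = v³

Answer: v³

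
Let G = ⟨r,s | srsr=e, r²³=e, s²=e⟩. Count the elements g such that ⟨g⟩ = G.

⟨g⟩ = G would require ord(g) = |G| = 46, but the maximum element order in G is 23 < 46. So G is not cyclic and no single element generates it: the count is 0.

Answer: 0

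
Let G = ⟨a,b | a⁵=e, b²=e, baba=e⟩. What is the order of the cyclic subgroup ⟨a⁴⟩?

|⟨a⁴⟩| equals the order of a⁴. Compute successive powers until reaching e:
  (a⁴)¹ = a⁴, (a⁴)² = a³, (a⁴)³ = a², (a⁴)⁴ = a, (a⁴)⁵ = e.
The smallest positive k with (a⁴)ᵏ = e is 5, so |⟨a⁴⟩| = 5.

Answer: 5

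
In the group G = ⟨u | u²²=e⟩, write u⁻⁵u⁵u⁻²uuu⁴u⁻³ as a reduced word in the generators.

Multiply left to right, reducing at each step:
  (u¹⁷) · u⁵ = e
  e · u⁻² = u²⁰
  (u²⁰) · u = u²¹
  (u²¹) · u = e
  e · u⁴ = u⁴
  (u⁴) · u⁻³ = u

Answer: u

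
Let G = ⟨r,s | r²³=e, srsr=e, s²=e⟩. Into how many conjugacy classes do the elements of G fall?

The conjugacy classes (representative and size) are:
  [e] (size 1), [r] (size 2), [r²¹] (size 2), [r²⁰] (size 2), [r⁴] (size 2), [r¹⁸] (size 2), [r⁶] (size 2), [r¹⁶] (size 2), [r⁸] (size 2), [r⁹] (size 2), [r¹⁰] (size 2), [r¹²] (size 2), [r¹⁸s] (size 23).
Class equation: 1 + 2 + 2 + 2 + 2 + 2 + 2 + 2 + 2 + 2 + 2 + 2 + 23 = 46 = |G|. So G has 13 conjugacy classes.

Answer: 13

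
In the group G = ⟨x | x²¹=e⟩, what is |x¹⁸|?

Compute successive powers until reaching e:
  (x¹⁸)¹ = x¹⁸, (x¹⁸)² = x¹⁵, (x¹⁸)³ = x¹², (x¹⁸)⁴ = x⁹, (x¹⁸)⁵ = x⁶, (x¹⁸)⁶ = x³, (x¹⁸)⁷ = e.
The smallest positive k with (x¹⁸)ᵏ = e is 7.

Answer: 7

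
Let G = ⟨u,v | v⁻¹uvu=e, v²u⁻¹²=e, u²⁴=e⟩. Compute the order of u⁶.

Compute successive powers until reaching e:
  (u⁶)¹ = u⁶, (u⁶)² = u¹², (u⁶)³ = u¹⁸, (u⁶)⁴ = e.
The smallest positive k with (u⁶)ᵏ = e is 4.

Answer: 4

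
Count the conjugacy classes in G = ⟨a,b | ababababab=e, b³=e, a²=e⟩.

The conjugacy classes (representative and size) are:
  [e] (size 1), [abab²abab²a] (size 15), [babab²a] (size 20), [ab²ab²a] (size 12), [b²abab²] (size 12).
Class equation: 1 + 15 + 20 + 12 + 12 = 60 = |G|. So G has 5 conjugacy classes.

Answer: 5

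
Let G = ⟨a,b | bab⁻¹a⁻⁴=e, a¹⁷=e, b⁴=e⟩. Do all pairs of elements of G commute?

a·b = ab but b·a = a⁴b, so a·b ≠ b·a and G is not abelian.

Answer: No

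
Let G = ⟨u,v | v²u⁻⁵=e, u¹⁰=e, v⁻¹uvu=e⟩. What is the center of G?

An element z ∈ Z(G) iff z commutes with every generator.
For example u⁵ is central: (u⁵)·u = u⁶ = u·(u⁵); (u⁵)·v = v⁻¹ = v·(u⁵).
Whereas u ∉ Z(G) since u·v = uv ≠ u⁴v⁻¹ = v·u.
Checking each of the 20 elements this way gives Z(G) = {e, u⁵}, of order 2.

Answer: {e, u⁵}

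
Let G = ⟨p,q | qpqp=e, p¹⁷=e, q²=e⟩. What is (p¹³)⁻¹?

The order of (p¹³) is 17 (smallest k with (p¹³)ᵏ = e), so (p¹³)⁻¹ = (p¹³)¹⁶ = p⁴.
Check: (p¹³) · (p⁴) → (p¹³) · p⁴ = e, giving e as required.

Answer: p⁴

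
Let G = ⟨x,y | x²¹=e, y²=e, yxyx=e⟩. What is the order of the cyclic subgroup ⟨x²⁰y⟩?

|⟨x²⁰y⟩| equals the order of x²⁰y. Compute successive powers until reaching e:
  (x²⁰y)¹ = x²⁰y, (x²⁰y)² = e.
The smallest positive k with (x²⁰y)ᵏ = e is 2, so |⟨x²⁰y⟩| = 2.

Answer: 2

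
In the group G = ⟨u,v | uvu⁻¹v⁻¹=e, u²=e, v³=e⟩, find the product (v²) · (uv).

Compute (v²) · (uv) by multiplying left to right and reducing via the relations at each step:
  (v²) · u = uv²
  (uv²) · v = u

Answer: u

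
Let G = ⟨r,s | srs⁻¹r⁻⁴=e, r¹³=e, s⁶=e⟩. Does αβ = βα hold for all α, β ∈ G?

r·s = rs but s·r = r⁴s, so r·s ≠ s·r and G is not abelian.

Answer: No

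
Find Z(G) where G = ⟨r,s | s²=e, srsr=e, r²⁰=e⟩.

An element z ∈ Z(G) iff z commutes with every generator.
For example r¹⁰ is central: (r¹⁰)·r = r¹¹ = r·(r¹⁰); (r¹⁰)·s = r¹⁰s = s·(r¹⁰).
Whereas r ∉ Z(G) since r·s = rs ≠ r¹⁹s = s·r.
Checking each of the 40 elements this way gives Z(G) = {e, r¹⁰}, of order 2.

Answer: {e, r¹⁰}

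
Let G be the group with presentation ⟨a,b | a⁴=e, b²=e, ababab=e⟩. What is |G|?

Enumerate words in the generators, reducing via the relations: the distinct elements are
  {a, b, e, ab, a², a³, ba, aba, a²b, a³b, ba², ba³, aba², aba³, a²ba, a³ba, ba²b, aba²b, a²ba², a²ba³, a³ba², a³ba³, a²ba²b, a³ba²b}.
No further products give new elements, so |G| = 24.

Answer: 24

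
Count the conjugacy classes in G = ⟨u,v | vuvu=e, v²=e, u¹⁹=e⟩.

The conjugacy classes (representative and size) are:
  [e] (size 1), [u¹⁸] (size 2), [u²] (size 2), [u¹⁶] (size 2), [u⁴] (size 2), [u¹⁴] (size 2), [u¹³] (size 2), [u¹²] (size 2), [u⁸] (size 2), [u⁹] (size 2), [v] (size 19).
Class equation: 1 + 2 + 2 + 2 + 2 + 2 + 2 + 2 + 2 + 2 + 19 = 38 = |G|. So G has 11 conjugacy classes.

Answer: 11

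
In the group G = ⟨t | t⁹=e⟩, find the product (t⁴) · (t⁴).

Compute (t⁴) · (t⁴) by multiplying left to right and reducing via the relations at each step:
  (t⁴) · t⁴ = t⁸

Answer: t⁸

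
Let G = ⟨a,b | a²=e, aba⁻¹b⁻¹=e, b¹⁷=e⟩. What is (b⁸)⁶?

Compute successive powers of (b⁸), reducing at each step:
  (b⁸)²: (b⁸) · b⁸ = b¹⁶
  (b⁸)³: (b¹⁶) · b⁸ = b⁷
  (b⁸)⁴: (b⁷) · b⁸ = b¹⁵
  (b⁸)⁵: (b¹⁵) · b⁸ = b⁶
  (b⁸)⁶: (b⁶) · b⁸ = b¹⁴

Answer: b¹⁴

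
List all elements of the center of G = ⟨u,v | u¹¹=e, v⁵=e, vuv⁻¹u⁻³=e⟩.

An element z ∈ Z(G) iff z commutes with every generator.
For example e is central: e·u = u = u·e; e·v = v = v·e.
Whereas u ∉ Z(G) since u·v = uv ≠ u³v = v·u.
Checking each of the 55 elements this way gives Z(G) = {e}, of order 1.

Answer: {e}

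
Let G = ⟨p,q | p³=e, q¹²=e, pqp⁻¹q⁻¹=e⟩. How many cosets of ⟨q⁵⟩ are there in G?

First find ord(q⁵) by computing successive powers:
  (q⁵)¹ = q⁵, (q⁵)² = q¹⁰, (q⁵)³ = q³, (q⁵)⁴ = q⁸, (q⁵)⁵ = q, (q⁵)⁶ = q⁶, (q⁵)⁷ = q¹¹, (q⁵)⁸ = q⁴, (q⁵)⁹ = q⁹, (q⁵)¹⁰ = q², (q⁵)¹¹ = q⁷, (q⁵)¹² = e.
So |⟨q⁵⟩| = ord(q⁵) = 12. With |G| = 36, by Lagrange [G : ⟨q⁵⟩] = 36/12 = 3.

Answer: 3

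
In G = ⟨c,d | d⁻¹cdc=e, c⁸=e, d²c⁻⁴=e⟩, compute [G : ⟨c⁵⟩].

First find ord(c⁵) by computing successive powers:
  (c⁵)¹ = c⁵, (c⁵)² = c², (c⁵)³ = c⁷, (c⁵)⁴ = c⁴, (c⁵)⁵ = c, (c⁵)⁶ = c⁶, (c⁵)⁷ = c³, (c⁵)⁸ = e.
So |⟨c⁵⟩| = ord(c⁵) = 8. With |G| = 16, by Lagrange [G : ⟨c⁵⟩] = 16/8 = 2.

Answer: 2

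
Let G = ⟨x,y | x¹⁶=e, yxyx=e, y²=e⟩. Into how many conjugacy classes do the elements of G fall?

The conjugacy classes (representative and size) are:
  [e] (size 1), [x¹⁵] (size 2), [x²] (size 2), [x³] (size 2), [x¹²] (size 2), [x⁵] (size 2), [x⁶] (size 2), [x⁷] (size 2), [x⁸] (size 1), [x²y] (size 8), [x¹⁵y] (size 8).
Class equation: 1 + 2 + 2 + 2 + 2 + 2 + 2 + 2 + 1 + 8 + 8 = 32 = |G|. So G has 11 conjugacy classes.

Answer: 11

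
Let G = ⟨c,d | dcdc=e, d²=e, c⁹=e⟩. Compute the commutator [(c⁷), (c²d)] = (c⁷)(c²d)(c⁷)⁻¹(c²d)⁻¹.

[(c⁷), (c²d)] = (c⁷)·(c²d)·(c⁷)⁻¹·(c²d)⁻¹.
  (c⁷) · (c²d) = d
  d · (c²) = c⁷d
  (c⁷d) · (c²d) = c⁵

Answer: c⁵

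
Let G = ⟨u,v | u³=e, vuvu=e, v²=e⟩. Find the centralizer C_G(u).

⟨u⟩ ⊆ C_G(u) since powers of u commute with u; so |C_G(u)| ≥ |⟨u⟩| = 3.
By orbit–stabilizer, |C_G(u)| = |G| / |conj. class of u| = 6 / 2 = 3.
The 3 elements commuting with u are {e, u, u²}.

Answer: {e, u, u²}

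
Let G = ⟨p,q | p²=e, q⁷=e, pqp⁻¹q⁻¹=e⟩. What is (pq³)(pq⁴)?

Compute (pq³) · (pq⁴) by multiplying left to right and reducing via the relations at each step:
  (pq³) · p = q³
  (q³) · q⁴ = e

Answer: e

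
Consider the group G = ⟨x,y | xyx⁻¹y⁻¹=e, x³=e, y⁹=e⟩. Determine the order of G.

Enumerate words in the generators, reducing via the relations: the distinct elements are
  {e, x, y, xy, x², y², y³, y⁴, y⁵, y⁶, y⁷, y⁸, xy², xy³, xy⁴, xy⁵, xy⁶, xy⁷, xy⁸, x²y, x²y², x²y³, x²y⁴, x²y⁵, x²y⁶, x²y⁷, x²y⁸}.
No further products give new elements, so |G| = 27.

Answer: 27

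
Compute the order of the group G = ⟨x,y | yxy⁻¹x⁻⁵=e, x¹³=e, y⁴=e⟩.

Enumerate words in the generators, reducing via the relations: the distinct elements are
  {e, x, y, xy, x², x³, x⁴, x⁵, x⁶, x⁷, x⁸, x⁹, y², y³, xy², xy³, x²y, x³y, x¹², x¹¹, x¹⁰, x⁴y, x⁵y, x⁶y, x⁷y, x⁸y, x⁹y, x²y², x²y³, x³y², x³y³, x¹²y, x¹¹y, x¹⁰y, x⁴y², x⁴y³, x⁵y², x⁵y³, x⁶y², x⁶y³, x⁷y², x⁷y³, x⁸y², x⁸y³, x⁹y², x⁹y³, x¹²y², x¹²y³, x¹¹y², x¹¹y³, x¹⁰y², x¹⁰y³}.
No further products give new elements, so |G| = 52.

Answer: 52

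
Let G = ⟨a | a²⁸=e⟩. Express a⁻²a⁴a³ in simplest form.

Multiply left to right, reducing at each step:
  (a²⁶) · a⁴ = a²
  (a²) · a³ = a⁵

Answer: a⁵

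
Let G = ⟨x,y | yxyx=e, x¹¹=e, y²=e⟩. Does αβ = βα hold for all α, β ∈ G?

x·y = xy but y·x = x¹⁰y, so x·y ≠ y·x and G is not abelian.

Answer: No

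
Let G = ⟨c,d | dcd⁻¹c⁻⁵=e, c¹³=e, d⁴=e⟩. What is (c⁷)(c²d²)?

Compute (c⁷) · (c²d²) by multiplying left to right and reducing via the relations at each step:
  (c⁷) · c² = c⁹
  (c⁹) · d² = c⁹d²

Answer: c⁹d²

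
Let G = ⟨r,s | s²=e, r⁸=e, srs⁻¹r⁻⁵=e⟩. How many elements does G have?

Enumerate words in the generators, reducing via the relations: the distinct elements are
  {e, r, s, rs, r², r³, r⁴, r⁵, r⁶, r⁷, r²s, r³s, r⁴s, r⁵s, r⁶s, r⁷s}.
No further products give new elements, so |G| = 16.

Answer: 16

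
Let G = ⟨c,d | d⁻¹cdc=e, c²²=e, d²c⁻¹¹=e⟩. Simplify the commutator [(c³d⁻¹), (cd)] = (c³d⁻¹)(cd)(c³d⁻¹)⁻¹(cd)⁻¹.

[(c³d⁻¹), (cd)] = (c³d⁻¹)·(cd)·(c³d⁻¹)⁻¹·(cd)⁻¹.
  (c³d⁻¹) · (cd) = c²
  (c²) · (c³d) = c⁵d
  (c⁵d) · (cd⁻¹) = c⁴

Answer: c⁴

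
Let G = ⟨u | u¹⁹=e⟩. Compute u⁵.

Compute successive powers of u, reducing at each step:
  u²: u · u = u²
  u³: (u²) · u = u³
  u⁴: (u³) · u = u⁴
  u⁵: (u⁴) · u = u⁵

Answer: u⁵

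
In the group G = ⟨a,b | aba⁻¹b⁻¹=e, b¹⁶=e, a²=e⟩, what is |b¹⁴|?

Compute successive powers until reaching e:
  (b¹⁴)¹ = b¹⁴, (b¹⁴)² = b¹², (b¹⁴)³ = b¹⁰, (b¹⁴)⁴ = b⁸, (b¹⁴)⁵ = b⁶, (b¹⁴)⁶ = b⁴, (b¹⁴)⁷ = b², (b¹⁴)⁸ = e.
The smallest positive k with (b¹⁴)ᵏ = e is 8.

Answer: 8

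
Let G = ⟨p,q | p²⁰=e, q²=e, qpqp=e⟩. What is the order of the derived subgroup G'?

G' = [G, G] is generated by all commutators. The generator-pair commutators are: [p, q] = p².
The subgroup they normally generate is {e, p², p⁴, p⁶, p⁸, p¹⁰, p¹², p¹⁴, p¹⁶, p¹⁸}, of order 10.
Check: |G/G'| = 40/10 = 4 is the order of the abelianisation.

Answer: 10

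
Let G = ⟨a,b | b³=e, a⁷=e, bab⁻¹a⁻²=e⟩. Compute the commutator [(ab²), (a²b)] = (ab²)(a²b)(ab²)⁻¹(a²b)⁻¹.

[(ab²), (a²b)] = (ab²)·(a²b)·(ab²)⁻¹·(a²b)⁻¹.
  (ab²) · (a²b) = a²
  (a²) · (a⁵b) = b
  b · (a⁶b²) = a⁵

Answer: a⁵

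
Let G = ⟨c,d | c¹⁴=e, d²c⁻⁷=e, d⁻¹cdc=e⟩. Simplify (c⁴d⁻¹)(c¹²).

Compute (c⁴d⁻¹) · (c¹²) by multiplying left to right and reducing via the relations at each step:
  (c⁴d⁻¹) · c¹² = c⁶d⁻¹

Answer: c⁶d⁻¹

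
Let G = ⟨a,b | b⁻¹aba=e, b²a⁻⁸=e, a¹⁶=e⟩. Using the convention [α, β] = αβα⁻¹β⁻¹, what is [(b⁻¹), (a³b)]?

[(b⁻¹), (a³b)] = (b⁻¹)·(a³b)·(b⁻¹)⁻¹·(a³b)⁻¹.
  (b⁻¹) · (a³b) = a¹³
  (a¹³) · b = a⁵b⁻¹
  (a⁵b⁻¹) · (a³b⁻¹) = a¹⁰

Answer: a¹⁰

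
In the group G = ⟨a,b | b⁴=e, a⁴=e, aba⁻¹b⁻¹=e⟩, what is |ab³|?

Compute successive powers until reaching e:
  (ab³)¹ = ab³, (ab³)² = a²b², (ab³)³ = a³b, (ab³)⁴ = e.
The smallest positive k with (ab³)ᵏ = e is 4.

Answer: 4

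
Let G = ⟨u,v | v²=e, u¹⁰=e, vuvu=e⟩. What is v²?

Compute successive powers of v, reducing at each step:
  v²: v · v = e

Answer: e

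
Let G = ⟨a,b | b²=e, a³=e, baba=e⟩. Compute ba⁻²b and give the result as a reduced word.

Multiply left to right, reducing at each step:
  b · a⁻² = a²b
  (a²b) · b = a²

Answer: a²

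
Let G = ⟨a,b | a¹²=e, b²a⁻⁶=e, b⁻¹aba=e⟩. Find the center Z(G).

An element z ∈ Z(G) iff z commutes with every generator.
For example a⁶ is central: (a⁶)·a = a⁷ = a·(a⁶); (a⁶)·b = b⁻¹ = b·(a⁶).
Whereas a ∉ Z(G) since a·b = ab ≠ a⁵b⁻¹ = b·a.
Checking each of the 24 elements this way gives Z(G) = {e, a⁶}, of order 2.

Answer: {e, a⁶}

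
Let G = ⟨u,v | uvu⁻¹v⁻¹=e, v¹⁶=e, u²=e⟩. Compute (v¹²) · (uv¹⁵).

Compute (v¹²) · (uv¹⁵) by multiplying left to right and reducing via the relations at each step:
  (v¹²) · u = uv¹²
  (uv¹²) · v¹⁵ = uv¹¹

Answer: uv¹¹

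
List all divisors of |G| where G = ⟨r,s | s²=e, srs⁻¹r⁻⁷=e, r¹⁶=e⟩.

|G| = 32 = 2⁵. By Lagrange's theorem the order of any subgroup divides 32; the divisors of 32 are 1, 2, 4, 8, 16, 32.

Answer: 1, 2, 4, 8, 16, 32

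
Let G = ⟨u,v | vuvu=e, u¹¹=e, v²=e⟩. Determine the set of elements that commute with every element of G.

An element z ∈ Z(G) iff z commutes with every generator.
For example e is central: e·u = u = u·e; e·v = v = v·e.
Whereas u ∉ Z(G) since u·v = uv ≠ u¹⁰v = v·u.
Checking each of the 22 elements this way gives Z(G) = {e}, of order 1.

Answer: {e}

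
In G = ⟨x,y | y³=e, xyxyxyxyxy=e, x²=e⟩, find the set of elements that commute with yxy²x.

⟨yxy²x⟩ ⊆ C_G(yxy²x) since powers of yxy²x commute with yxy²x; so |C_G(yxy²x)| ≥ |⟨yxy²x⟩| = 5.
By orbit–stabilizer, |C_G(yxy²x)| = |G| / |conj. class of yxy²x| = 60 / 12 = 5.
The 5 elements commuting with yxy²x are {e, yxy²x, xyxy², yxy²xyxy²x, xyxy²xyxy²}.

Answer: {e, yxy²x, xyxy², yxy²xyxy²x, xyxy²xyxy²}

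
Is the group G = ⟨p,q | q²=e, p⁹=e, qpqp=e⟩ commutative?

p·q = pq but q·p = p⁸q, so p·q ≠ q·p and G is not abelian.

Answer: No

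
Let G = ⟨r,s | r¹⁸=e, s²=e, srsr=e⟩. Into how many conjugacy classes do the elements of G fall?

The conjugacy classes (representative and size) are:
  [e] (size 1), [r] (size 2), [r²] (size 2), [r³] (size 2), [r¹⁴] (size 2), [r⁵] (size 2), [r¹²] (size 2), [r⁷] (size 2), [r¹⁰] (size 2), [r⁹] (size 1), [r¹⁰s] (size 9), [rs] (size 9).
Class equation: 1 + 2 + 2 + 2 + 2 + 2 + 2 + 2 + 2 + 1 + 9 + 9 = 36 = |G|. So G has 12 conjugacy classes.

Answer: 12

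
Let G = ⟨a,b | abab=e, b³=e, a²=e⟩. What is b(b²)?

Compute b · (b²) by multiplying left to right and reducing via the relations at each step:
  b · b² = e

Answer: e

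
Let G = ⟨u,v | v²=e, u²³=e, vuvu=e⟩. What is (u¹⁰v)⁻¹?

The order of (u¹⁰v) is 2 (smallest k with (u¹⁰v)ᵏ = e), so (u¹⁰v)⁻¹ = (u¹⁰v)¹ = u¹⁰v.
Check: (u¹⁰v) · (u¹⁰v) → (u¹⁰v) · u¹⁰ = v;   v · v = e, giving e as required.

Answer: u¹⁰v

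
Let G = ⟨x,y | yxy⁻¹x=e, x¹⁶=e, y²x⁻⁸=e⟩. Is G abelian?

x·y = xy but y·x = x⁷y⁻¹, so x·y ≠ y·x and G is not abelian.

Answer: No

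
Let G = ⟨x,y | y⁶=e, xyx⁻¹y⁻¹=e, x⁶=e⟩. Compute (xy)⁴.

Compute successive powers of (xy), reducing at each step:
  (xy)²: (xy) · x = x²y;   (x²y) · y = x²y²
  (xy)³: (x²y²) · x = x³y²;   (x³y²) · y = x³y³
  (xy)⁴: (x³y³) · x = x⁴y³;   (x⁴y³) · y = x⁴y⁴

Answer: x⁴y⁴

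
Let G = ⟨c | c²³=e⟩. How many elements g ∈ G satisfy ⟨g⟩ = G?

G is cyclic of order 23. An element generates G iff its order is 23, and a cyclic group of order 23 has exactly φ(23) = 22 such elements.

Answer: 22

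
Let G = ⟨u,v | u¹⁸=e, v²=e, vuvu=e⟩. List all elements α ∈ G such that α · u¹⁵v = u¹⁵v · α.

⟨u¹⁵v⟩ ⊆ C_G(u¹⁵v) since powers of u¹⁵v commute with u¹⁵v; so |C_G(u¹⁵v)| ≥ |⟨u¹⁵v⟩| = 2.
By orbit–stabilizer, |C_G(u¹⁵v)| = |G| / |conj. class of u¹⁵v| = 36 / 9 = 4.
The 4 elements commuting with u¹⁵v are {e, u⁹, u⁶v, u¹⁵v}.

Answer: {e, u⁹, u⁶v, u¹⁵v}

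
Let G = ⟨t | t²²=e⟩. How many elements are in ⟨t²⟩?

|⟨t²⟩| equals the order of t². Compute successive powers until reaching e:
  (t²)¹ = t², (t²)² = t⁴, (t²)³ = t⁶, (t²)⁴ = t⁸, (t²)⁵ = t¹⁰, (t²)⁶ = t¹², (t²)⁷ = t¹⁴, (t²)⁸ = t¹⁶, (t²)⁹ = t¹⁸, (t²)¹⁰ = t²⁰, (t²)¹¹ = e.
The smallest positive k with (t²)ᵏ = e is 11, so |⟨t²⟩| = 11.

Answer: 11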